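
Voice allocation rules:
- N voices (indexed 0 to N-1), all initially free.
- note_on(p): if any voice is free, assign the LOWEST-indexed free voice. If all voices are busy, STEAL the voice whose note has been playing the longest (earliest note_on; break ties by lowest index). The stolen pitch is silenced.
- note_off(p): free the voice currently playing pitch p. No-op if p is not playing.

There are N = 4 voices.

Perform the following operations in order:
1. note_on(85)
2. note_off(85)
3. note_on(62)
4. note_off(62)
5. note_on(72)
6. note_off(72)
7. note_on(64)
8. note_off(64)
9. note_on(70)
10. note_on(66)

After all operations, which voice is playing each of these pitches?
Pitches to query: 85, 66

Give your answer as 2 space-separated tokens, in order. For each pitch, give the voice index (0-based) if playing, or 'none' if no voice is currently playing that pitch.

Op 1: note_on(85): voice 0 is free -> assigned | voices=[85 - - -]
Op 2: note_off(85): free voice 0 | voices=[- - - -]
Op 3: note_on(62): voice 0 is free -> assigned | voices=[62 - - -]
Op 4: note_off(62): free voice 0 | voices=[- - - -]
Op 5: note_on(72): voice 0 is free -> assigned | voices=[72 - - -]
Op 6: note_off(72): free voice 0 | voices=[- - - -]
Op 7: note_on(64): voice 0 is free -> assigned | voices=[64 - - -]
Op 8: note_off(64): free voice 0 | voices=[- - - -]
Op 9: note_on(70): voice 0 is free -> assigned | voices=[70 - - -]
Op 10: note_on(66): voice 1 is free -> assigned | voices=[70 66 - -]

Answer: none 1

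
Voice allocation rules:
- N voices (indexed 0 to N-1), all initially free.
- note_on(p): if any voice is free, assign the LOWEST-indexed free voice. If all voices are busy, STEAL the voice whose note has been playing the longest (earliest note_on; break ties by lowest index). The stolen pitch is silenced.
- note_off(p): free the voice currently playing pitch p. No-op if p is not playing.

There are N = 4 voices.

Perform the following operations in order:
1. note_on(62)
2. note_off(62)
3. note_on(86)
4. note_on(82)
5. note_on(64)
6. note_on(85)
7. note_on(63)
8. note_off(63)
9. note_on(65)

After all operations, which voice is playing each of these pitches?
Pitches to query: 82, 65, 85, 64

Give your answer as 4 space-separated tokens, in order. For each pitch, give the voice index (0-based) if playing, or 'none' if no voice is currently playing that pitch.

Answer: 1 0 3 2

Derivation:
Op 1: note_on(62): voice 0 is free -> assigned | voices=[62 - - -]
Op 2: note_off(62): free voice 0 | voices=[- - - -]
Op 3: note_on(86): voice 0 is free -> assigned | voices=[86 - - -]
Op 4: note_on(82): voice 1 is free -> assigned | voices=[86 82 - -]
Op 5: note_on(64): voice 2 is free -> assigned | voices=[86 82 64 -]
Op 6: note_on(85): voice 3 is free -> assigned | voices=[86 82 64 85]
Op 7: note_on(63): all voices busy, STEAL voice 0 (pitch 86, oldest) -> assign | voices=[63 82 64 85]
Op 8: note_off(63): free voice 0 | voices=[- 82 64 85]
Op 9: note_on(65): voice 0 is free -> assigned | voices=[65 82 64 85]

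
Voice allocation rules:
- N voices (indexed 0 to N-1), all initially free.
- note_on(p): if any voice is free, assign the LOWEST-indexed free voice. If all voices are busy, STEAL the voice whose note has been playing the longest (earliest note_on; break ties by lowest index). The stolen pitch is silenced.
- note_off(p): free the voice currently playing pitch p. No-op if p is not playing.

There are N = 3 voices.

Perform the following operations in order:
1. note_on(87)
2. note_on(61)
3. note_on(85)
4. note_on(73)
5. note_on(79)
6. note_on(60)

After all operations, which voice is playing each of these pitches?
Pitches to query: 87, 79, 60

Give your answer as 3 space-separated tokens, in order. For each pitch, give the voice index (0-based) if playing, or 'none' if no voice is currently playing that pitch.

Op 1: note_on(87): voice 0 is free -> assigned | voices=[87 - -]
Op 2: note_on(61): voice 1 is free -> assigned | voices=[87 61 -]
Op 3: note_on(85): voice 2 is free -> assigned | voices=[87 61 85]
Op 4: note_on(73): all voices busy, STEAL voice 0 (pitch 87, oldest) -> assign | voices=[73 61 85]
Op 5: note_on(79): all voices busy, STEAL voice 1 (pitch 61, oldest) -> assign | voices=[73 79 85]
Op 6: note_on(60): all voices busy, STEAL voice 2 (pitch 85, oldest) -> assign | voices=[73 79 60]

Answer: none 1 2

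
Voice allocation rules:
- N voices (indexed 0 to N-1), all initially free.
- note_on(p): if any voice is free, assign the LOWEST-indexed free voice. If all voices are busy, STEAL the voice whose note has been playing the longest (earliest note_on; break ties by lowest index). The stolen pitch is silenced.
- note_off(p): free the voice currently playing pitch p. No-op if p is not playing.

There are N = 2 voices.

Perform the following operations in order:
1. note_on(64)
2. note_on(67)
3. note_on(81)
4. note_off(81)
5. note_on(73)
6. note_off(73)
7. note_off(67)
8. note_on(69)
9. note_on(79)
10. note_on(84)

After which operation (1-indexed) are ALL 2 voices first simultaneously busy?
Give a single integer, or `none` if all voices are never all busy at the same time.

Answer: 2

Derivation:
Op 1: note_on(64): voice 0 is free -> assigned | voices=[64 -]
Op 2: note_on(67): voice 1 is free -> assigned | voices=[64 67]
Op 3: note_on(81): all voices busy, STEAL voice 0 (pitch 64, oldest) -> assign | voices=[81 67]
Op 4: note_off(81): free voice 0 | voices=[- 67]
Op 5: note_on(73): voice 0 is free -> assigned | voices=[73 67]
Op 6: note_off(73): free voice 0 | voices=[- 67]
Op 7: note_off(67): free voice 1 | voices=[- -]
Op 8: note_on(69): voice 0 is free -> assigned | voices=[69 -]
Op 9: note_on(79): voice 1 is free -> assigned | voices=[69 79]
Op 10: note_on(84): all voices busy, STEAL voice 0 (pitch 69, oldest) -> assign | voices=[84 79]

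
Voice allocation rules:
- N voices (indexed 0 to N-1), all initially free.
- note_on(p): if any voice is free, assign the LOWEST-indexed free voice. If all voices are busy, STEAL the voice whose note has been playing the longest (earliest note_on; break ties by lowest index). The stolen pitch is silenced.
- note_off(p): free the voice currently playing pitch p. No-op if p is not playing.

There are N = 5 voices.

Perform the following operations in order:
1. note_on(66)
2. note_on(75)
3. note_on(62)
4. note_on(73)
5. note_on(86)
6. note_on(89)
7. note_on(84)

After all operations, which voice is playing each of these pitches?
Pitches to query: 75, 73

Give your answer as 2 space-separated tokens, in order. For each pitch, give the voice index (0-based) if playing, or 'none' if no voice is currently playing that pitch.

Op 1: note_on(66): voice 0 is free -> assigned | voices=[66 - - - -]
Op 2: note_on(75): voice 1 is free -> assigned | voices=[66 75 - - -]
Op 3: note_on(62): voice 2 is free -> assigned | voices=[66 75 62 - -]
Op 4: note_on(73): voice 3 is free -> assigned | voices=[66 75 62 73 -]
Op 5: note_on(86): voice 4 is free -> assigned | voices=[66 75 62 73 86]
Op 6: note_on(89): all voices busy, STEAL voice 0 (pitch 66, oldest) -> assign | voices=[89 75 62 73 86]
Op 7: note_on(84): all voices busy, STEAL voice 1 (pitch 75, oldest) -> assign | voices=[89 84 62 73 86]

Answer: none 3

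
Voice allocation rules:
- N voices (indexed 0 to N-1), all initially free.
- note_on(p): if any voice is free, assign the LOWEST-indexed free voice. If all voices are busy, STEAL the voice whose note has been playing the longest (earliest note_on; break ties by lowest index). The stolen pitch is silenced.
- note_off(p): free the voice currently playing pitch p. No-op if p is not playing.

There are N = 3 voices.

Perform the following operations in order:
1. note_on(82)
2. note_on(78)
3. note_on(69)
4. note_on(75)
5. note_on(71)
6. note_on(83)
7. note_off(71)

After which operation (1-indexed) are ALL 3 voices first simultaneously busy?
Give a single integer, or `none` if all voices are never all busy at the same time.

Op 1: note_on(82): voice 0 is free -> assigned | voices=[82 - -]
Op 2: note_on(78): voice 1 is free -> assigned | voices=[82 78 -]
Op 3: note_on(69): voice 2 is free -> assigned | voices=[82 78 69]
Op 4: note_on(75): all voices busy, STEAL voice 0 (pitch 82, oldest) -> assign | voices=[75 78 69]
Op 5: note_on(71): all voices busy, STEAL voice 1 (pitch 78, oldest) -> assign | voices=[75 71 69]
Op 6: note_on(83): all voices busy, STEAL voice 2 (pitch 69, oldest) -> assign | voices=[75 71 83]
Op 7: note_off(71): free voice 1 | voices=[75 - 83]

Answer: 3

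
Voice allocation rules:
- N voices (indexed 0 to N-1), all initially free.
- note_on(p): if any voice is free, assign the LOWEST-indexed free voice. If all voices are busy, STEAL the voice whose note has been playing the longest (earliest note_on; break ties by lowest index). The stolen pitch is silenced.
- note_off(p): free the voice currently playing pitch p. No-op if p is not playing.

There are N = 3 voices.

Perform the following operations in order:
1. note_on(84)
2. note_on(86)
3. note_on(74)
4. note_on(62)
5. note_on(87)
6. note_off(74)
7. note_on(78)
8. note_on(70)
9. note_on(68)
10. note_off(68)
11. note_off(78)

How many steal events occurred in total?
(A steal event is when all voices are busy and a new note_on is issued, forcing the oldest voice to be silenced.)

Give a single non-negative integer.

Answer: 4

Derivation:
Op 1: note_on(84): voice 0 is free -> assigned | voices=[84 - -]
Op 2: note_on(86): voice 1 is free -> assigned | voices=[84 86 -]
Op 3: note_on(74): voice 2 is free -> assigned | voices=[84 86 74]
Op 4: note_on(62): all voices busy, STEAL voice 0 (pitch 84, oldest) -> assign | voices=[62 86 74]
Op 5: note_on(87): all voices busy, STEAL voice 1 (pitch 86, oldest) -> assign | voices=[62 87 74]
Op 6: note_off(74): free voice 2 | voices=[62 87 -]
Op 7: note_on(78): voice 2 is free -> assigned | voices=[62 87 78]
Op 8: note_on(70): all voices busy, STEAL voice 0 (pitch 62, oldest) -> assign | voices=[70 87 78]
Op 9: note_on(68): all voices busy, STEAL voice 1 (pitch 87, oldest) -> assign | voices=[70 68 78]
Op 10: note_off(68): free voice 1 | voices=[70 - 78]
Op 11: note_off(78): free voice 2 | voices=[70 - -]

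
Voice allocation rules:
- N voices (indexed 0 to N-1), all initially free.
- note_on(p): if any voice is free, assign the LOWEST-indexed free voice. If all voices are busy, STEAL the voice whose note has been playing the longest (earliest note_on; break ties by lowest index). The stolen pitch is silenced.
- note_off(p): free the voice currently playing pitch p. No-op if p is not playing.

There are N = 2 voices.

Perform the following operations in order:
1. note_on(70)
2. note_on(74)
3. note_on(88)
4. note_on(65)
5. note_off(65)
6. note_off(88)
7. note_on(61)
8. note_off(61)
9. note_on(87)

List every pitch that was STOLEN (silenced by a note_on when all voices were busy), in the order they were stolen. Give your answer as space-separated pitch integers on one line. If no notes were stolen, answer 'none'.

Op 1: note_on(70): voice 0 is free -> assigned | voices=[70 -]
Op 2: note_on(74): voice 1 is free -> assigned | voices=[70 74]
Op 3: note_on(88): all voices busy, STEAL voice 0 (pitch 70, oldest) -> assign | voices=[88 74]
Op 4: note_on(65): all voices busy, STEAL voice 1 (pitch 74, oldest) -> assign | voices=[88 65]
Op 5: note_off(65): free voice 1 | voices=[88 -]
Op 6: note_off(88): free voice 0 | voices=[- -]
Op 7: note_on(61): voice 0 is free -> assigned | voices=[61 -]
Op 8: note_off(61): free voice 0 | voices=[- -]
Op 9: note_on(87): voice 0 is free -> assigned | voices=[87 -]

Answer: 70 74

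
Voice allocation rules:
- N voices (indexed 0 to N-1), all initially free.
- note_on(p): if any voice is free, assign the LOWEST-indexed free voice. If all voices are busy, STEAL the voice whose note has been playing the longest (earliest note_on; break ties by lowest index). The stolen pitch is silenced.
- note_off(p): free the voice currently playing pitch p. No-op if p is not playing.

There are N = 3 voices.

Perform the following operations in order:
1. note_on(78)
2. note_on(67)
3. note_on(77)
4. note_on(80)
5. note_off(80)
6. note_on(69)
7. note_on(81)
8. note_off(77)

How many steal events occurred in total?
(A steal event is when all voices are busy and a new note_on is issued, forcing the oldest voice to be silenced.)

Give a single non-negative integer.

Op 1: note_on(78): voice 0 is free -> assigned | voices=[78 - -]
Op 2: note_on(67): voice 1 is free -> assigned | voices=[78 67 -]
Op 3: note_on(77): voice 2 is free -> assigned | voices=[78 67 77]
Op 4: note_on(80): all voices busy, STEAL voice 0 (pitch 78, oldest) -> assign | voices=[80 67 77]
Op 5: note_off(80): free voice 0 | voices=[- 67 77]
Op 6: note_on(69): voice 0 is free -> assigned | voices=[69 67 77]
Op 7: note_on(81): all voices busy, STEAL voice 1 (pitch 67, oldest) -> assign | voices=[69 81 77]
Op 8: note_off(77): free voice 2 | voices=[69 81 -]

Answer: 2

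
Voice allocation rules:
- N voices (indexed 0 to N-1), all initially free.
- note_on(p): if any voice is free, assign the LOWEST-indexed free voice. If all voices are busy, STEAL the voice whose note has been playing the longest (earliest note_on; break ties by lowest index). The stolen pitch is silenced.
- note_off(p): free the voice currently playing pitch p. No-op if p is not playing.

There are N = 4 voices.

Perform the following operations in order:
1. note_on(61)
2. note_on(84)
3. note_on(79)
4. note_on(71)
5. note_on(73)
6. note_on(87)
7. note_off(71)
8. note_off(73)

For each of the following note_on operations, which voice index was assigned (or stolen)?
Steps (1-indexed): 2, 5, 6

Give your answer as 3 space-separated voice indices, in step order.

Answer: 1 0 1

Derivation:
Op 1: note_on(61): voice 0 is free -> assigned | voices=[61 - - -]
Op 2: note_on(84): voice 1 is free -> assigned | voices=[61 84 - -]
Op 3: note_on(79): voice 2 is free -> assigned | voices=[61 84 79 -]
Op 4: note_on(71): voice 3 is free -> assigned | voices=[61 84 79 71]
Op 5: note_on(73): all voices busy, STEAL voice 0 (pitch 61, oldest) -> assign | voices=[73 84 79 71]
Op 6: note_on(87): all voices busy, STEAL voice 1 (pitch 84, oldest) -> assign | voices=[73 87 79 71]
Op 7: note_off(71): free voice 3 | voices=[73 87 79 -]
Op 8: note_off(73): free voice 0 | voices=[- 87 79 -]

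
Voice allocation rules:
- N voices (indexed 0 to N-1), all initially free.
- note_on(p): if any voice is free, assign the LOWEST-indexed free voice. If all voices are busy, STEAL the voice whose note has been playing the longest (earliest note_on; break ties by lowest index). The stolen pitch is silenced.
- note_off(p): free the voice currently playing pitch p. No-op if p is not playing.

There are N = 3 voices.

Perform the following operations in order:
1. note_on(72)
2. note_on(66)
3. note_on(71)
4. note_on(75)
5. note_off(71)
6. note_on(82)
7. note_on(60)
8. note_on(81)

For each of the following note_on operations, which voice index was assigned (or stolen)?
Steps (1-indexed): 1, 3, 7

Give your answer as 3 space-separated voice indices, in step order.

Answer: 0 2 1

Derivation:
Op 1: note_on(72): voice 0 is free -> assigned | voices=[72 - -]
Op 2: note_on(66): voice 1 is free -> assigned | voices=[72 66 -]
Op 3: note_on(71): voice 2 is free -> assigned | voices=[72 66 71]
Op 4: note_on(75): all voices busy, STEAL voice 0 (pitch 72, oldest) -> assign | voices=[75 66 71]
Op 5: note_off(71): free voice 2 | voices=[75 66 -]
Op 6: note_on(82): voice 2 is free -> assigned | voices=[75 66 82]
Op 7: note_on(60): all voices busy, STEAL voice 1 (pitch 66, oldest) -> assign | voices=[75 60 82]
Op 8: note_on(81): all voices busy, STEAL voice 0 (pitch 75, oldest) -> assign | voices=[81 60 82]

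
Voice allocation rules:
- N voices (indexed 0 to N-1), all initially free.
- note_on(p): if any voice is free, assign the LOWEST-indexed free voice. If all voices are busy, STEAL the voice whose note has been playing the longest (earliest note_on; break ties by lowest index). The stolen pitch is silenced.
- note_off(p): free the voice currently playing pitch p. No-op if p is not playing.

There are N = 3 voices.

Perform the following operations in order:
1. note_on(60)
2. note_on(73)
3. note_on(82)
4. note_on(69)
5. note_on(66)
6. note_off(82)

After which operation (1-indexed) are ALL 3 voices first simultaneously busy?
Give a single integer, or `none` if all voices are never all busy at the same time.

Answer: 3

Derivation:
Op 1: note_on(60): voice 0 is free -> assigned | voices=[60 - -]
Op 2: note_on(73): voice 1 is free -> assigned | voices=[60 73 -]
Op 3: note_on(82): voice 2 is free -> assigned | voices=[60 73 82]
Op 4: note_on(69): all voices busy, STEAL voice 0 (pitch 60, oldest) -> assign | voices=[69 73 82]
Op 5: note_on(66): all voices busy, STEAL voice 1 (pitch 73, oldest) -> assign | voices=[69 66 82]
Op 6: note_off(82): free voice 2 | voices=[69 66 -]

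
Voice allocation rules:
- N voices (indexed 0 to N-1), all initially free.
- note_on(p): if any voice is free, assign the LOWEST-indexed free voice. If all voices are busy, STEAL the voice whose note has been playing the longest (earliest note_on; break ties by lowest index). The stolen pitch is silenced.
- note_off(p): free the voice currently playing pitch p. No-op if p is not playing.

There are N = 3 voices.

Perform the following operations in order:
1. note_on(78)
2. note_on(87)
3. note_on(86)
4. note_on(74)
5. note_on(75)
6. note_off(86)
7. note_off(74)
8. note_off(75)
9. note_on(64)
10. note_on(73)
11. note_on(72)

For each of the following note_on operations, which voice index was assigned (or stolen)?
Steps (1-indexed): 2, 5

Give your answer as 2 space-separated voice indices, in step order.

Op 1: note_on(78): voice 0 is free -> assigned | voices=[78 - -]
Op 2: note_on(87): voice 1 is free -> assigned | voices=[78 87 -]
Op 3: note_on(86): voice 2 is free -> assigned | voices=[78 87 86]
Op 4: note_on(74): all voices busy, STEAL voice 0 (pitch 78, oldest) -> assign | voices=[74 87 86]
Op 5: note_on(75): all voices busy, STEAL voice 1 (pitch 87, oldest) -> assign | voices=[74 75 86]
Op 6: note_off(86): free voice 2 | voices=[74 75 -]
Op 7: note_off(74): free voice 0 | voices=[- 75 -]
Op 8: note_off(75): free voice 1 | voices=[- - -]
Op 9: note_on(64): voice 0 is free -> assigned | voices=[64 - -]
Op 10: note_on(73): voice 1 is free -> assigned | voices=[64 73 -]
Op 11: note_on(72): voice 2 is free -> assigned | voices=[64 73 72]

Answer: 1 1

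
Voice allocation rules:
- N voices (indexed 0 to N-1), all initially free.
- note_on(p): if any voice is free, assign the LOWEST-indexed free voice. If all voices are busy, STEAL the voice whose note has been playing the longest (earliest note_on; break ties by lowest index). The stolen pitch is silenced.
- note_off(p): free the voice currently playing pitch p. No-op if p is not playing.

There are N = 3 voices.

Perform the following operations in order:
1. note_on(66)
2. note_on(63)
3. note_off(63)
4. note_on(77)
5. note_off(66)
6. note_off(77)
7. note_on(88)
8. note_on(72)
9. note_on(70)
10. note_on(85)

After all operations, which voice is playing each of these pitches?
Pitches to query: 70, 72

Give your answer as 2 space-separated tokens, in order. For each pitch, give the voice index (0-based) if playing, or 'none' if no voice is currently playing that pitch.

Answer: 2 1

Derivation:
Op 1: note_on(66): voice 0 is free -> assigned | voices=[66 - -]
Op 2: note_on(63): voice 1 is free -> assigned | voices=[66 63 -]
Op 3: note_off(63): free voice 1 | voices=[66 - -]
Op 4: note_on(77): voice 1 is free -> assigned | voices=[66 77 -]
Op 5: note_off(66): free voice 0 | voices=[- 77 -]
Op 6: note_off(77): free voice 1 | voices=[- - -]
Op 7: note_on(88): voice 0 is free -> assigned | voices=[88 - -]
Op 8: note_on(72): voice 1 is free -> assigned | voices=[88 72 -]
Op 9: note_on(70): voice 2 is free -> assigned | voices=[88 72 70]
Op 10: note_on(85): all voices busy, STEAL voice 0 (pitch 88, oldest) -> assign | voices=[85 72 70]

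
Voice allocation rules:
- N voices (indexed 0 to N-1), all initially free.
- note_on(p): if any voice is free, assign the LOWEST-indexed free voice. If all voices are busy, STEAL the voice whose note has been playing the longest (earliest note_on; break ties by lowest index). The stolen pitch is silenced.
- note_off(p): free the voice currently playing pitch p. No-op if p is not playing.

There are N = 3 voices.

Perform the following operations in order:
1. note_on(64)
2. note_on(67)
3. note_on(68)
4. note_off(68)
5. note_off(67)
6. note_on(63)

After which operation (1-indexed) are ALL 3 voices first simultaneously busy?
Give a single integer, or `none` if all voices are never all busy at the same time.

Answer: 3

Derivation:
Op 1: note_on(64): voice 0 is free -> assigned | voices=[64 - -]
Op 2: note_on(67): voice 1 is free -> assigned | voices=[64 67 -]
Op 3: note_on(68): voice 2 is free -> assigned | voices=[64 67 68]
Op 4: note_off(68): free voice 2 | voices=[64 67 -]
Op 5: note_off(67): free voice 1 | voices=[64 - -]
Op 6: note_on(63): voice 1 is free -> assigned | voices=[64 63 -]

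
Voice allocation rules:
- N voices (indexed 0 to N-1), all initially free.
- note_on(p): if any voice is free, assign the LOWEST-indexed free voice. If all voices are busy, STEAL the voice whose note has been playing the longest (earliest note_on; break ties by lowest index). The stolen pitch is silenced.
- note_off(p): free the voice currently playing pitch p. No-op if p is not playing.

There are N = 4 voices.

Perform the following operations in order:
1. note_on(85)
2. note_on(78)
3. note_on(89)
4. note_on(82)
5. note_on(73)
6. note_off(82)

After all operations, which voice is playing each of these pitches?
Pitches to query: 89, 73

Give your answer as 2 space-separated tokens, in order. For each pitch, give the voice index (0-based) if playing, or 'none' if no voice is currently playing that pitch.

Answer: 2 0

Derivation:
Op 1: note_on(85): voice 0 is free -> assigned | voices=[85 - - -]
Op 2: note_on(78): voice 1 is free -> assigned | voices=[85 78 - -]
Op 3: note_on(89): voice 2 is free -> assigned | voices=[85 78 89 -]
Op 4: note_on(82): voice 3 is free -> assigned | voices=[85 78 89 82]
Op 5: note_on(73): all voices busy, STEAL voice 0 (pitch 85, oldest) -> assign | voices=[73 78 89 82]
Op 6: note_off(82): free voice 3 | voices=[73 78 89 -]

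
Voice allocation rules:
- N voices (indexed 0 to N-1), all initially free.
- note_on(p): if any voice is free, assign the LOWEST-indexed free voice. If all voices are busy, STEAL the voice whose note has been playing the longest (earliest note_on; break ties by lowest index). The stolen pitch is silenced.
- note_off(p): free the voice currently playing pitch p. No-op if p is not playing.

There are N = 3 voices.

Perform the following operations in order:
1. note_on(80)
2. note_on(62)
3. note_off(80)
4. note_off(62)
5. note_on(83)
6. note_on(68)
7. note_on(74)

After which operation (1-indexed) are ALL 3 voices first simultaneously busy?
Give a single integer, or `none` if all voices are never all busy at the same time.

Op 1: note_on(80): voice 0 is free -> assigned | voices=[80 - -]
Op 2: note_on(62): voice 1 is free -> assigned | voices=[80 62 -]
Op 3: note_off(80): free voice 0 | voices=[- 62 -]
Op 4: note_off(62): free voice 1 | voices=[- - -]
Op 5: note_on(83): voice 0 is free -> assigned | voices=[83 - -]
Op 6: note_on(68): voice 1 is free -> assigned | voices=[83 68 -]
Op 7: note_on(74): voice 2 is free -> assigned | voices=[83 68 74]

Answer: 7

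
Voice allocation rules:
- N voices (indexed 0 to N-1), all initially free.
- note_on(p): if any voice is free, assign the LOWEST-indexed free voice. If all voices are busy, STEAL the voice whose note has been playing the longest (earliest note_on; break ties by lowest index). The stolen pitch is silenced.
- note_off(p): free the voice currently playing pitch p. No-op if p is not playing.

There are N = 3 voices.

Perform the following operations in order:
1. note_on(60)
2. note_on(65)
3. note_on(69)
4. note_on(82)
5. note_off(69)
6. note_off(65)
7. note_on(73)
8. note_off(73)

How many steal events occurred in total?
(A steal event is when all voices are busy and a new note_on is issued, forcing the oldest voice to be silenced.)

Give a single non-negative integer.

Op 1: note_on(60): voice 0 is free -> assigned | voices=[60 - -]
Op 2: note_on(65): voice 1 is free -> assigned | voices=[60 65 -]
Op 3: note_on(69): voice 2 is free -> assigned | voices=[60 65 69]
Op 4: note_on(82): all voices busy, STEAL voice 0 (pitch 60, oldest) -> assign | voices=[82 65 69]
Op 5: note_off(69): free voice 2 | voices=[82 65 -]
Op 6: note_off(65): free voice 1 | voices=[82 - -]
Op 7: note_on(73): voice 1 is free -> assigned | voices=[82 73 -]
Op 8: note_off(73): free voice 1 | voices=[82 - -]

Answer: 1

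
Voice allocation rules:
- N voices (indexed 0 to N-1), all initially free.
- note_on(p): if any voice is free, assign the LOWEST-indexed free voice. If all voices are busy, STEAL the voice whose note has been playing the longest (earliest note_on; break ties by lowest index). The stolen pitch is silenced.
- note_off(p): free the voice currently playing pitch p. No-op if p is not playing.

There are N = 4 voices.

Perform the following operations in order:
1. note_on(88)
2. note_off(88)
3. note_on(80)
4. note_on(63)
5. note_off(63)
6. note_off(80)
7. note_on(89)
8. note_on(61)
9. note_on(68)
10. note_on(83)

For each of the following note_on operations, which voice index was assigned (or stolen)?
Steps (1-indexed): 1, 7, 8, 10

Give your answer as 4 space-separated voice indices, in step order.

Op 1: note_on(88): voice 0 is free -> assigned | voices=[88 - - -]
Op 2: note_off(88): free voice 0 | voices=[- - - -]
Op 3: note_on(80): voice 0 is free -> assigned | voices=[80 - - -]
Op 4: note_on(63): voice 1 is free -> assigned | voices=[80 63 - -]
Op 5: note_off(63): free voice 1 | voices=[80 - - -]
Op 6: note_off(80): free voice 0 | voices=[- - - -]
Op 7: note_on(89): voice 0 is free -> assigned | voices=[89 - - -]
Op 8: note_on(61): voice 1 is free -> assigned | voices=[89 61 - -]
Op 9: note_on(68): voice 2 is free -> assigned | voices=[89 61 68 -]
Op 10: note_on(83): voice 3 is free -> assigned | voices=[89 61 68 83]

Answer: 0 0 1 3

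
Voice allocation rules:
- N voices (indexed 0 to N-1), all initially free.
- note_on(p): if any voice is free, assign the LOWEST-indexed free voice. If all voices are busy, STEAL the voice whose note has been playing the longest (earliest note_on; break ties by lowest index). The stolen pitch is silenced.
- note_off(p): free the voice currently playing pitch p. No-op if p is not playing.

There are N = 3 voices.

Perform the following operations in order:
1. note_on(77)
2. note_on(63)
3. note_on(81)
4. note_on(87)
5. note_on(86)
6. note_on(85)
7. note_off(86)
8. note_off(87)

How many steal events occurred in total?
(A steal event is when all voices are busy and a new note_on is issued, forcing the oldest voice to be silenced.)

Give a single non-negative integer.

Op 1: note_on(77): voice 0 is free -> assigned | voices=[77 - -]
Op 2: note_on(63): voice 1 is free -> assigned | voices=[77 63 -]
Op 3: note_on(81): voice 2 is free -> assigned | voices=[77 63 81]
Op 4: note_on(87): all voices busy, STEAL voice 0 (pitch 77, oldest) -> assign | voices=[87 63 81]
Op 5: note_on(86): all voices busy, STEAL voice 1 (pitch 63, oldest) -> assign | voices=[87 86 81]
Op 6: note_on(85): all voices busy, STEAL voice 2 (pitch 81, oldest) -> assign | voices=[87 86 85]
Op 7: note_off(86): free voice 1 | voices=[87 - 85]
Op 8: note_off(87): free voice 0 | voices=[- - 85]

Answer: 3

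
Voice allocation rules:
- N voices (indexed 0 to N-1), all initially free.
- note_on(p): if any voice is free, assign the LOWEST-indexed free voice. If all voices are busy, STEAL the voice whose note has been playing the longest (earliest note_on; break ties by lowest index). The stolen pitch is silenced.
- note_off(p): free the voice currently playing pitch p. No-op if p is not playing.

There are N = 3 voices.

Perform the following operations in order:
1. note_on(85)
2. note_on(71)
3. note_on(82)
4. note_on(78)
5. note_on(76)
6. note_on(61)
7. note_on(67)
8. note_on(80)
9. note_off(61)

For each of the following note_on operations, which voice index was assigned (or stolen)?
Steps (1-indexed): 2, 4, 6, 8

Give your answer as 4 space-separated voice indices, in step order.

Answer: 1 0 2 1

Derivation:
Op 1: note_on(85): voice 0 is free -> assigned | voices=[85 - -]
Op 2: note_on(71): voice 1 is free -> assigned | voices=[85 71 -]
Op 3: note_on(82): voice 2 is free -> assigned | voices=[85 71 82]
Op 4: note_on(78): all voices busy, STEAL voice 0 (pitch 85, oldest) -> assign | voices=[78 71 82]
Op 5: note_on(76): all voices busy, STEAL voice 1 (pitch 71, oldest) -> assign | voices=[78 76 82]
Op 6: note_on(61): all voices busy, STEAL voice 2 (pitch 82, oldest) -> assign | voices=[78 76 61]
Op 7: note_on(67): all voices busy, STEAL voice 0 (pitch 78, oldest) -> assign | voices=[67 76 61]
Op 8: note_on(80): all voices busy, STEAL voice 1 (pitch 76, oldest) -> assign | voices=[67 80 61]
Op 9: note_off(61): free voice 2 | voices=[67 80 -]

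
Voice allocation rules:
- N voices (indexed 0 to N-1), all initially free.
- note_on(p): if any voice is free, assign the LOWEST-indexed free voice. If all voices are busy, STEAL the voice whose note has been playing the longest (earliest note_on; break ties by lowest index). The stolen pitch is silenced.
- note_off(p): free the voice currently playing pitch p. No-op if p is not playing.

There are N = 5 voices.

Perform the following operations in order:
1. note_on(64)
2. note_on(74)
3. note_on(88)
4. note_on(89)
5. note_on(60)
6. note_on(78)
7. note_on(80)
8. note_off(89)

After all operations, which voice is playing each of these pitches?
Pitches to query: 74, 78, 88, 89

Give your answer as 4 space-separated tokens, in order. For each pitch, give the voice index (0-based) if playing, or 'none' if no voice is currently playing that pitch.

Answer: none 0 2 none

Derivation:
Op 1: note_on(64): voice 0 is free -> assigned | voices=[64 - - - -]
Op 2: note_on(74): voice 1 is free -> assigned | voices=[64 74 - - -]
Op 3: note_on(88): voice 2 is free -> assigned | voices=[64 74 88 - -]
Op 4: note_on(89): voice 3 is free -> assigned | voices=[64 74 88 89 -]
Op 5: note_on(60): voice 4 is free -> assigned | voices=[64 74 88 89 60]
Op 6: note_on(78): all voices busy, STEAL voice 0 (pitch 64, oldest) -> assign | voices=[78 74 88 89 60]
Op 7: note_on(80): all voices busy, STEAL voice 1 (pitch 74, oldest) -> assign | voices=[78 80 88 89 60]
Op 8: note_off(89): free voice 3 | voices=[78 80 88 - 60]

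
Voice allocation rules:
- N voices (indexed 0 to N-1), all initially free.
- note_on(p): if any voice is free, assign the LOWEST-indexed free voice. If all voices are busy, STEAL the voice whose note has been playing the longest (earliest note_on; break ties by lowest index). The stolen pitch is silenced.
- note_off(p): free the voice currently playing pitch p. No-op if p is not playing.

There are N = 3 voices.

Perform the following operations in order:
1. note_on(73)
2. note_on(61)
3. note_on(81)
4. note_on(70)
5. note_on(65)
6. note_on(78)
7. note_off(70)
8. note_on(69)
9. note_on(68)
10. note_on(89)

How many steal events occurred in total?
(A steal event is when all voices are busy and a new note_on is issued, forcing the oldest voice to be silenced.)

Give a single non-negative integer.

Answer: 5

Derivation:
Op 1: note_on(73): voice 0 is free -> assigned | voices=[73 - -]
Op 2: note_on(61): voice 1 is free -> assigned | voices=[73 61 -]
Op 3: note_on(81): voice 2 is free -> assigned | voices=[73 61 81]
Op 4: note_on(70): all voices busy, STEAL voice 0 (pitch 73, oldest) -> assign | voices=[70 61 81]
Op 5: note_on(65): all voices busy, STEAL voice 1 (pitch 61, oldest) -> assign | voices=[70 65 81]
Op 6: note_on(78): all voices busy, STEAL voice 2 (pitch 81, oldest) -> assign | voices=[70 65 78]
Op 7: note_off(70): free voice 0 | voices=[- 65 78]
Op 8: note_on(69): voice 0 is free -> assigned | voices=[69 65 78]
Op 9: note_on(68): all voices busy, STEAL voice 1 (pitch 65, oldest) -> assign | voices=[69 68 78]
Op 10: note_on(89): all voices busy, STEAL voice 2 (pitch 78, oldest) -> assign | voices=[69 68 89]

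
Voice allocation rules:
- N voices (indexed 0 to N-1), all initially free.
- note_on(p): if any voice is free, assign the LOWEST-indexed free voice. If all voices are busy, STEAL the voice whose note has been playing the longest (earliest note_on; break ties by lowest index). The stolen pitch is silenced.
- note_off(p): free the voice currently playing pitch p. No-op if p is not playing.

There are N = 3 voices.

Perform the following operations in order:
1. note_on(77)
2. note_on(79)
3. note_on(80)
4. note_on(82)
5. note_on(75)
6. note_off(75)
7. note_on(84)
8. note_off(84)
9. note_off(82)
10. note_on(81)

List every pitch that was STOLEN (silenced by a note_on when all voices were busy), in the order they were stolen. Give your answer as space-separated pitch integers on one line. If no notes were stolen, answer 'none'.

Op 1: note_on(77): voice 0 is free -> assigned | voices=[77 - -]
Op 2: note_on(79): voice 1 is free -> assigned | voices=[77 79 -]
Op 3: note_on(80): voice 2 is free -> assigned | voices=[77 79 80]
Op 4: note_on(82): all voices busy, STEAL voice 0 (pitch 77, oldest) -> assign | voices=[82 79 80]
Op 5: note_on(75): all voices busy, STEAL voice 1 (pitch 79, oldest) -> assign | voices=[82 75 80]
Op 6: note_off(75): free voice 1 | voices=[82 - 80]
Op 7: note_on(84): voice 1 is free -> assigned | voices=[82 84 80]
Op 8: note_off(84): free voice 1 | voices=[82 - 80]
Op 9: note_off(82): free voice 0 | voices=[- - 80]
Op 10: note_on(81): voice 0 is free -> assigned | voices=[81 - 80]

Answer: 77 79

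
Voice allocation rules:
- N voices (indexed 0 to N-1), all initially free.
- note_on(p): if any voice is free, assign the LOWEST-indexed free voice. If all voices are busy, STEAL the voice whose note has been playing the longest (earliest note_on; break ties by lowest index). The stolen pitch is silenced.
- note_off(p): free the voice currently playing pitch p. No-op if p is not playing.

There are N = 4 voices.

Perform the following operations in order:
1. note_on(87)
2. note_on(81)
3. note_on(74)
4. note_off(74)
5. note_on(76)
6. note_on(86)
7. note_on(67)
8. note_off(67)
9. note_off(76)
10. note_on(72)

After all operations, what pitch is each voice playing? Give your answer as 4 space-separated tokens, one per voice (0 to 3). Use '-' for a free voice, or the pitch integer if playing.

Op 1: note_on(87): voice 0 is free -> assigned | voices=[87 - - -]
Op 2: note_on(81): voice 1 is free -> assigned | voices=[87 81 - -]
Op 3: note_on(74): voice 2 is free -> assigned | voices=[87 81 74 -]
Op 4: note_off(74): free voice 2 | voices=[87 81 - -]
Op 5: note_on(76): voice 2 is free -> assigned | voices=[87 81 76 -]
Op 6: note_on(86): voice 3 is free -> assigned | voices=[87 81 76 86]
Op 7: note_on(67): all voices busy, STEAL voice 0 (pitch 87, oldest) -> assign | voices=[67 81 76 86]
Op 8: note_off(67): free voice 0 | voices=[- 81 76 86]
Op 9: note_off(76): free voice 2 | voices=[- 81 - 86]
Op 10: note_on(72): voice 0 is free -> assigned | voices=[72 81 - 86]

Answer: 72 81 - 86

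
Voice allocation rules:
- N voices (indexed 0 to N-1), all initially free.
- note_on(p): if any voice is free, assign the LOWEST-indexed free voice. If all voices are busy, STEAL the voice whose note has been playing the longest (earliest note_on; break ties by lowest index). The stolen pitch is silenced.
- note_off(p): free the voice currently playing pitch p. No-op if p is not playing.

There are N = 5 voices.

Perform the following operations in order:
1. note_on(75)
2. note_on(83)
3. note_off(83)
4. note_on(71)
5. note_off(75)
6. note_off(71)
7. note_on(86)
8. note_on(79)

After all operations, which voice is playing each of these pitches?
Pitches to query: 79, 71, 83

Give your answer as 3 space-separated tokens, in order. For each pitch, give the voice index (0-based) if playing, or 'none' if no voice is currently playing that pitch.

Op 1: note_on(75): voice 0 is free -> assigned | voices=[75 - - - -]
Op 2: note_on(83): voice 1 is free -> assigned | voices=[75 83 - - -]
Op 3: note_off(83): free voice 1 | voices=[75 - - - -]
Op 4: note_on(71): voice 1 is free -> assigned | voices=[75 71 - - -]
Op 5: note_off(75): free voice 0 | voices=[- 71 - - -]
Op 6: note_off(71): free voice 1 | voices=[- - - - -]
Op 7: note_on(86): voice 0 is free -> assigned | voices=[86 - - - -]
Op 8: note_on(79): voice 1 is free -> assigned | voices=[86 79 - - -]

Answer: 1 none none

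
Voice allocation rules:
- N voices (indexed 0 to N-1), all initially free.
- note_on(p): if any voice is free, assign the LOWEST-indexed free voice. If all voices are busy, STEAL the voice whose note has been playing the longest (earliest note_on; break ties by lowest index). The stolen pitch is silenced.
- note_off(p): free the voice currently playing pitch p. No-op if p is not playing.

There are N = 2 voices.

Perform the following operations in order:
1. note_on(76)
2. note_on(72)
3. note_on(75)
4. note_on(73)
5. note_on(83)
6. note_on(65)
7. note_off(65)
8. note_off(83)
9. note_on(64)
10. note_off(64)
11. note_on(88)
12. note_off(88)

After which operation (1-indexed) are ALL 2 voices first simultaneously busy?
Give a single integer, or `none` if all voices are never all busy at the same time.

Answer: 2

Derivation:
Op 1: note_on(76): voice 0 is free -> assigned | voices=[76 -]
Op 2: note_on(72): voice 1 is free -> assigned | voices=[76 72]
Op 3: note_on(75): all voices busy, STEAL voice 0 (pitch 76, oldest) -> assign | voices=[75 72]
Op 4: note_on(73): all voices busy, STEAL voice 1 (pitch 72, oldest) -> assign | voices=[75 73]
Op 5: note_on(83): all voices busy, STEAL voice 0 (pitch 75, oldest) -> assign | voices=[83 73]
Op 6: note_on(65): all voices busy, STEAL voice 1 (pitch 73, oldest) -> assign | voices=[83 65]
Op 7: note_off(65): free voice 1 | voices=[83 -]
Op 8: note_off(83): free voice 0 | voices=[- -]
Op 9: note_on(64): voice 0 is free -> assigned | voices=[64 -]
Op 10: note_off(64): free voice 0 | voices=[- -]
Op 11: note_on(88): voice 0 is free -> assigned | voices=[88 -]
Op 12: note_off(88): free voice 0 | voices=[- -]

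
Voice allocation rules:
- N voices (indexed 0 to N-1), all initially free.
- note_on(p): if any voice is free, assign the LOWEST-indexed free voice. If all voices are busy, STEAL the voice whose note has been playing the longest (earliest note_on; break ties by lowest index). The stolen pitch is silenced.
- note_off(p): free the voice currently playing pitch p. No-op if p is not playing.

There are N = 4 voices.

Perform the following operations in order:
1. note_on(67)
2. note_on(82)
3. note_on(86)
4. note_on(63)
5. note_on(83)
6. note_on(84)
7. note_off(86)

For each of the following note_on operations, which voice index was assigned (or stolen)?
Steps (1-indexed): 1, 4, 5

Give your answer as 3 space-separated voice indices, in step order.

Answer: 0 3 0

Derivation:
Op 1: note_on(67): voice 0 is free -> assigned | voices=[67 - - -]
Op 2: note_on(82): voice 1 is free -> assigned | voices=[67 82 - -]
Op 3: note_on(86): voice 2 is free -> assigned | voices=[67 82 86 -]
Op 4: note_on(63): voice 3 is free -> assigned | voices=[67 82 86 63]
Op 5: note_on(83): all voices busy, STEAL voice 0 (pitch 67, oldest) -> assign | voices=[83 82 86 63]
Op 6: note_on(84): all voices busy, STEAL voice 1 (pitch 82, oldest) -> assign | voices=[83 84 86 63]
Op 7: note_off(86): free voice 2 | voices=[83 84 - 63]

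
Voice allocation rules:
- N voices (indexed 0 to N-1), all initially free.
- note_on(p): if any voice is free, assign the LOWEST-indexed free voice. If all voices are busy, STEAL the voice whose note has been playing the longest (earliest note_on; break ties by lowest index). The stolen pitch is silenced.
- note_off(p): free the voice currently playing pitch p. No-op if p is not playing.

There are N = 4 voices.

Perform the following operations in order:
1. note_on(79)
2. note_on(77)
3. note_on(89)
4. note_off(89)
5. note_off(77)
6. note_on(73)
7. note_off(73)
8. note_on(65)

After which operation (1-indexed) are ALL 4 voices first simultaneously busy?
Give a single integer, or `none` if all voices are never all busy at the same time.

Answer: none

Derivation:
Op 1: note_on(79): voice 0 is free -> assigned | voices=[79 - - -]
Op 2: note_on(77): voice 1 is free -> assigned | voices=[79 77 - -]
Op 3: note_on(89): voice 2 is free -> assigned | voices=[79 77 89 -]
Op 4: note_off(89): free voice 2 | voices=[79 77 - -]
Op 5: note_off(77): free voice 1 | voices=[79 - - -]
Op 6: note_on(73): voice 1 is free -> assigned | voices=[79 73 - -]
Op 7: note_off(73): free voice 1 | voices=[79 - - -]
Op 8: note_on(65): voice 1 is free -> assigned | voices=[79 65 - -]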